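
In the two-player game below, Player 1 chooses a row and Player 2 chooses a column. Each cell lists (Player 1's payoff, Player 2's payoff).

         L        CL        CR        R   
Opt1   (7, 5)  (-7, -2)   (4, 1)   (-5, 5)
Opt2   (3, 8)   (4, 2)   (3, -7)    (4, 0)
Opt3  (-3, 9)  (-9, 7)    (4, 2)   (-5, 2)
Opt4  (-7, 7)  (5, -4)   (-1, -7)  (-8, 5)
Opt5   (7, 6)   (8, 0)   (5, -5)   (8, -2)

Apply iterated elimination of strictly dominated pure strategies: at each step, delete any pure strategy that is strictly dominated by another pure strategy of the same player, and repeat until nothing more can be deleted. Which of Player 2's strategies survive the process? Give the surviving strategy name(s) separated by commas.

L, R

Row Opt2 is eliminated: Opt5 beats it against every remaining column (L: 7>3, CL: 8>4, CR: 5>3, R: 8>4).
Row Opt3 is eliminated: Opt5 beats it against every remaining column (L: 7>-3, CL: 8>-9, CR: 5>4, R: 8>-5).
For Player 1, Opt5 strictly dominates Opt4 on the remaining columns (L: 7>-7, CL: 8>5, CR: 5>-1, R: 8>-8); eliminate Opt4.
For Player 2, L strictly dominates CL on the remaining rows (Opt1: 5>-2, Opt5: 6>0); eliminate CL.
For Player 2, L strictly dominates CR on the remaining rows (Opt1: 5>1, Opt5: 6>-5); eliminate CR.
Among the remaining strategies, none is strictly dominated by another pure strategy of the same player, so the elimination stops.
Surviving strategies — Player 1: {Opt1, Opt5}; Player 2: {L, R}.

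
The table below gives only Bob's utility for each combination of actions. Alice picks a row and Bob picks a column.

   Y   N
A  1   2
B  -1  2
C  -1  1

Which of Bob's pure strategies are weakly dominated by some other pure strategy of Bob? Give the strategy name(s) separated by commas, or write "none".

N weakly dominates Y — A: 2>1, B: 2>-1, C: 1>-1.
N: no other strategy beats it everywhere (Y at A (2>1)).

Y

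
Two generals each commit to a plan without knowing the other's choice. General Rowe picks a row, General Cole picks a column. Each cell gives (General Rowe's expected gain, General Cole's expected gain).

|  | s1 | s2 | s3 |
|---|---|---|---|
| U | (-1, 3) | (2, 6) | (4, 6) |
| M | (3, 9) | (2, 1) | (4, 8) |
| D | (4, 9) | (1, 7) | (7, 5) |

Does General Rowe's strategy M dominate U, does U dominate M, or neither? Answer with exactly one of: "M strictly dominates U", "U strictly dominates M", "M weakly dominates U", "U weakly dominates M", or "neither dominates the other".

M's payoffs vs U's, by General Cole's action — s1: 3>-1, s2: 2=2, s3: 4=4.
M is at least as good everywhere and strictly better somewhere (tied only at s2, s3), so M weakly but not strictly dominates U.

M weakly dominates U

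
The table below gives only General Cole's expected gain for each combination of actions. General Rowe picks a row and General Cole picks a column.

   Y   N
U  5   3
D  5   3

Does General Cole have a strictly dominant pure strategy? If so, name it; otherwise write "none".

Y

Y vs N: U: 5>3, D: 5>3.
Y strictly beats every other strategy against every opponent action, so it is strictly dominant.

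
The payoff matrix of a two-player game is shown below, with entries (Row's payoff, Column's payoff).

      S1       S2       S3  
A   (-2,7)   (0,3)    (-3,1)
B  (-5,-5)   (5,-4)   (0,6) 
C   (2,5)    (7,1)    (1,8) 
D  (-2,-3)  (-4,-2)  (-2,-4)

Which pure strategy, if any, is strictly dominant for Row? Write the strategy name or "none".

C

C vs A: S1: 2>-2, S2: 7>0, S3: 1>-3.
C vs B: S1: 2>-5, S2: 7>5, S3: 1>0.
C vs D: S1: 2>-2, S2: 7>-4, S3: 1>-2.
C strictly beats every other strategy against every opponent action, so it is strictly dominant.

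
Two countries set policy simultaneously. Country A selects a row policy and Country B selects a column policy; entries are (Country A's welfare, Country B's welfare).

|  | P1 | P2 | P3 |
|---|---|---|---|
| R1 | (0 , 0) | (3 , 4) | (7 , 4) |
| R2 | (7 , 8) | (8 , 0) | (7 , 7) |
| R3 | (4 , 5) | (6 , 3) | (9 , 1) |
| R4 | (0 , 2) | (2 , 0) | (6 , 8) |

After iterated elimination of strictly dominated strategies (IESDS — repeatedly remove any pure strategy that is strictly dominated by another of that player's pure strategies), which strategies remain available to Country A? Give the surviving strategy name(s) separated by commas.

For Country A, R3 strictly dominates R1 on the remaining columns (P1: 4>0, P2: 6>3, P3: 9>7); eliminate R1.
Country A's strategy R4 is strictly dominated by R2 (P1: 7>0, P2: 8>2, P3: 7>6) and is removed.
Column P2 is eliminated: P1 beats it against every remaining row (R2: 8>0, R3: 5>3).
For Country B, P1 strictly dominates P3 on the remaining rows (R2: 8>7, R3: 5>1); eliminate P3.
Row R3 is eliminated: R2 beats it against every remaining column (P1: 7>4).
Among the remaining strategies, none is strictly dominated by another pure strategy of the same player, so the elimination stops.
Surviving strategies — Country A: {R2}; Country B: {P1}.

R2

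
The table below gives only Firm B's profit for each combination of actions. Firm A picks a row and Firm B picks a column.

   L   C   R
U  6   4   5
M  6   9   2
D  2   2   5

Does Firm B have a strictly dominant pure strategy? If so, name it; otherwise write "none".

L fails to dominate C at M (6<9).
C fails to dominate L at U (4<6).
R fails to dominate L at U (5<6).
No single strategy dominates all the others.

none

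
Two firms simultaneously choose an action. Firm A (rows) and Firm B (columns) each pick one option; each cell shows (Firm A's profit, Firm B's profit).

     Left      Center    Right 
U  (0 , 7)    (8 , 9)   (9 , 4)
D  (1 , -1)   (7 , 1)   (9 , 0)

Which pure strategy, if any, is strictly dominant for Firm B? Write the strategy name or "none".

Center

Center vs Left: U: 9>7, D: 1>-1.
Center vs Right: U: 9>4, D: 1>0.
Center strictly beats every other strategy against every opponent action, so it is strictly dominant.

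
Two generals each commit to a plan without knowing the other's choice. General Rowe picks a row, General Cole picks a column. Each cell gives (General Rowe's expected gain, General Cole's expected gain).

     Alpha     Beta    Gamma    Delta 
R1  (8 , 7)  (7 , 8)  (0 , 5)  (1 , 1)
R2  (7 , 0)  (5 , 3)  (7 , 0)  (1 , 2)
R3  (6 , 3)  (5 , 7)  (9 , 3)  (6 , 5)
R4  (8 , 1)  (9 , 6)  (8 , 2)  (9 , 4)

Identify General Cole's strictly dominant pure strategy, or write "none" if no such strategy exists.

Beta vs Alpha: R1: 8>7, R2: 3>0, R3: 7>3, R4: 6>1.
Beta vs Gamma: R1: 8>5, R2: 3>0, R3: 7>3, R4: 6>2.
Beta vs Delta: R1: 8>1, R2: 3>2, R3: 7>5, R4: 6>4.
Beta strictly beats every other strategy against every opponent action, so it is strictly dominant.

Beta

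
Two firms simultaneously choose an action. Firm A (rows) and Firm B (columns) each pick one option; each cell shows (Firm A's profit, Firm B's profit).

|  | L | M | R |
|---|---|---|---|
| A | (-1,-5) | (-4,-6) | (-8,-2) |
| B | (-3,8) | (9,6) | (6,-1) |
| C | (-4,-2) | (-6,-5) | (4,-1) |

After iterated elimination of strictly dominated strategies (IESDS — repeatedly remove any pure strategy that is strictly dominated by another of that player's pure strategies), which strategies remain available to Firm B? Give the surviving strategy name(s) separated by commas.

Firm A's strategy C is strictly dominated by B (L: -3>-4, M: 9>-6, R: 6>4) and is removed.
Column M is eliminated: L beats it against every remaining row (A: -5>-6, B: 8>6).
Among the remaining strategies, none is strictly dominated by another pure strategy of the same player, so the elimination stops.
Surviving strategies — Firm A: {A, B}; Firm B: {L, R}.

L, R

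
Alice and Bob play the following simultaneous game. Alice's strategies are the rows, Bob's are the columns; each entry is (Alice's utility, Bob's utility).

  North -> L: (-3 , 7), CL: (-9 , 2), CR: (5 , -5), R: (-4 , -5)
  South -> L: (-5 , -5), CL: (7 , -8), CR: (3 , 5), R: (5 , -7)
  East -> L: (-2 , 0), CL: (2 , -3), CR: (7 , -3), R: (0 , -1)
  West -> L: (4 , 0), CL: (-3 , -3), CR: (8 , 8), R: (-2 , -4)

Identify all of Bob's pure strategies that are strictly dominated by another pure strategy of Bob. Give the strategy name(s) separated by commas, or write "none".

Nothing dominates L: CL at North (7>2); CR at North (7>-5); R at North (7>-5).
L strictly dominates CL — North: 7>2, South: -5>-8, East: 0>-3, West: 0>-3.
Nothing dominates CR: L at South (5>-5); CL at South (5>-8); R at North (-5=-5).
L strictly dominates R — North: 7>-5, South: -5>-7, East: 0>-1, West: 0>-4.

CL, R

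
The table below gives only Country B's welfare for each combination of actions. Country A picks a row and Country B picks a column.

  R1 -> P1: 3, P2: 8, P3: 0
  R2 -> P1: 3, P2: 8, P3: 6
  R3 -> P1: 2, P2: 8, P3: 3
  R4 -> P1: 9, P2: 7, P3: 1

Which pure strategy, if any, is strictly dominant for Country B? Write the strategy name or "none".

none

P1 fails to dominate P2 at R1 (3<8).
P2 fails to dominate P1 at R4 (7<9).
P3 fails to dominate P1 at R1 (0<3).
No single strategy dominates all the others.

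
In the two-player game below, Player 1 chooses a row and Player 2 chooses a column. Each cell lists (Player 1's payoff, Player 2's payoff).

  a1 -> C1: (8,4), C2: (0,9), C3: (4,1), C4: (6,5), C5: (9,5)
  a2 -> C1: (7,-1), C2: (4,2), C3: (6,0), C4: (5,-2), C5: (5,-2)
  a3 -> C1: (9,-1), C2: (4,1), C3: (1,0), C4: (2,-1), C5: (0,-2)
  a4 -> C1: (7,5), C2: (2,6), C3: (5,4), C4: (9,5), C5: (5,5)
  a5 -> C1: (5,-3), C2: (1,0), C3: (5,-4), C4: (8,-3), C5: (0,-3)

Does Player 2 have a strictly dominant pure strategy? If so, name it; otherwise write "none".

C2

C2 vs C1: a1: 9>4, a2: 2>-1, a3: 1>-1, a4: 6>5, a5: 0>-3.
C2 vs C3: a1: 9>1, a2: 2>0, a3: 1>0, a4: 6>4, a5: 0>-4.
C2 vs C4: a1: 9>5, a2: 2>-2, a3: 1>-1, a4: 6>5, a5: 0>-3.
C2 vs C5: a1: 9>5, a2: 2>-2, a3: 1>-2, a4: 6>5, a5: 0>-3.
C2 strictly beats every other strategy against every opponent action, so it is strictly dominant.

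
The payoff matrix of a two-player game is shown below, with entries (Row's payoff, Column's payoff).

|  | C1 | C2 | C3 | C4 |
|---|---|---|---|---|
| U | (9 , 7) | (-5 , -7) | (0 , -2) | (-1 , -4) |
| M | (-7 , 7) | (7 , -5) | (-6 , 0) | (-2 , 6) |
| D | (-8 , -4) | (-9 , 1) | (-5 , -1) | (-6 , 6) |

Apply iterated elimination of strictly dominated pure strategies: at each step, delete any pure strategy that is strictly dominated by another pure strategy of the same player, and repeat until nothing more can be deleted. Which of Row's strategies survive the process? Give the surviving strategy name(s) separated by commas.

For Row, U strictly dominates D on the remaining columns (C1: 9>-8, C2: -5>-9, C3: 0>-5, C4: -1>-6); eliminate D.
For Column, C1 strictly dominates C2 on the remaining rows (U: 7>-7, M: 7>-5); eliminate C2.
Row's strategy M is strictly dominated by U (C1: 9>-7, C3: 0>-6, C4: -1>-2) and is removed.
For Column, C1 strictly dominates C3 on the remaining rows (U: 7>-2); eliminate C3.
Column C4 is eliminated: C1 beats it against every remaining row (U: 7>-4).
Among the remaining strategies, none is strictly dominated by another pure strategy of the same player, so the elimination stops.
Surviving strategies — Row: {U}; Column: {C1}.

U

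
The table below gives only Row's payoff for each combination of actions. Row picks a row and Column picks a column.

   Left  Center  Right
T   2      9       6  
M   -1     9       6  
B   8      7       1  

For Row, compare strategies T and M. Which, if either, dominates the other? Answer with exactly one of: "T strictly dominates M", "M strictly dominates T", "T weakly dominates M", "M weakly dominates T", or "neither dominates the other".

T weakly dominates M

T's payoffs vs M's, by Column's action — Left: 2>-1, Center: 9=9, Right: 6=6.
T is at least as good everywhere and strictly better somewhere (tied only at Center, Right), so T weakly but not strictly dominates M.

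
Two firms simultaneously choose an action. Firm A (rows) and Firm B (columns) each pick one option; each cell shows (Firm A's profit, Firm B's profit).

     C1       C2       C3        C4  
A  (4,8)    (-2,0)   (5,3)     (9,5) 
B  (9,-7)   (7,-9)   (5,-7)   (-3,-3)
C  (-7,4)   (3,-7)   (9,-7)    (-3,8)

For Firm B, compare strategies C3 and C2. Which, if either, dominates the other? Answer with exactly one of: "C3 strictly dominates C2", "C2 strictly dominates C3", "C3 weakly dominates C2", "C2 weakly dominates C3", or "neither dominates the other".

C3's payoffs vs C2's, by Firm A's action — A: 3>0, B: -7>-9, C: -7=-7.
C3 is at least as good everywhere and strictly better somewhere (tied only at C), so C3 weakly but not strictly dominates C2.

C3 weakly dominates C2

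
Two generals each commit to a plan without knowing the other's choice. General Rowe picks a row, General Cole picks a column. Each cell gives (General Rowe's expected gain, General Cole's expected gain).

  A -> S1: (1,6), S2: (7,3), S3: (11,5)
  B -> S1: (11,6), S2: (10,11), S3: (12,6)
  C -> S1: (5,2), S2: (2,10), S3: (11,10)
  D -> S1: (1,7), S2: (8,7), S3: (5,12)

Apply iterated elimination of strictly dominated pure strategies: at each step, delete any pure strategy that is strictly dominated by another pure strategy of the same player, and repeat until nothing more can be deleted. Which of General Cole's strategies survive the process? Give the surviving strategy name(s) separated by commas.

Row A is eliminated: B beats it against every remaining column (S1: 11>1, S2: 10>7, S3: 12>11).
General Rowe's strategy C is strictly dominated by B (S1: 11>5, S2: 10>2, S3: 12>11) and is removed.
General Rowe's strategy D is strictly dominated by B (S1: 11>1, S2: 10>8, S3: 12>5) and is removed.
Column S1 is eliminated: S2 beats it against every remaining row (B: 11>6).
Column S3 is eliminated: S2 beats it against every remaining row (B: 11>6).
Among the remaining strategies, none is strictly dominated by another pure strategy of the same player, so the elimination stops.
Surviving strategies — General Rowe: {B}; General Cole: {S2}.

S2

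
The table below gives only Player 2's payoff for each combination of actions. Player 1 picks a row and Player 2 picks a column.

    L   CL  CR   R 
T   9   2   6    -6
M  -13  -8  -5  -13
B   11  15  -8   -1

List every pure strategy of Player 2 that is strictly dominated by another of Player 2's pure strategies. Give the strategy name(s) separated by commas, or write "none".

L: no other strategy beats it everywhere (CL at T (9>2); CR at T (9>6); R at T (9>-6)).
CL is not dominated — it holds its own against L at M (-8>-13); CR at B (15>-8); R at T (2>-6).
Nothing dominates CR: L at M (-5>-13); CL at T (6>2); R at T (6>-6).
CL strictly dominates R — T: 2>-6, M: -8>-13, B: 15>-1.

R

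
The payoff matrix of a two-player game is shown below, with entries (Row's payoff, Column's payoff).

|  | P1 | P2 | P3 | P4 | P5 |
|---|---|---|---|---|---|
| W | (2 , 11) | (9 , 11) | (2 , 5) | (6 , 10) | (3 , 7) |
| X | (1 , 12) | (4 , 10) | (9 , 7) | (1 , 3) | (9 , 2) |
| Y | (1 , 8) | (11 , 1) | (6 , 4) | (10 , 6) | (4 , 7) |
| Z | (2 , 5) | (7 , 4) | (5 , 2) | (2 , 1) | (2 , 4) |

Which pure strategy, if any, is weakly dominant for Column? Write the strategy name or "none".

P1

P1 vs P2: W: 11=11, X: 12>10, Y: 8>1, Z: 5>4.
P1 vs P3: W: 11>5, X: 12>7, Y: 8>4, Z: 5>2.
P1 vs P4: W: 11>10, X: 12>3, Y: 8>6, Z: 5>1.
P1 vs P5: W: 11>7, X: 12>2, Y: 8>7, Z: 5>4.
P1 is at least as good as every other strategy against every opponent action, so it is weakly dominant.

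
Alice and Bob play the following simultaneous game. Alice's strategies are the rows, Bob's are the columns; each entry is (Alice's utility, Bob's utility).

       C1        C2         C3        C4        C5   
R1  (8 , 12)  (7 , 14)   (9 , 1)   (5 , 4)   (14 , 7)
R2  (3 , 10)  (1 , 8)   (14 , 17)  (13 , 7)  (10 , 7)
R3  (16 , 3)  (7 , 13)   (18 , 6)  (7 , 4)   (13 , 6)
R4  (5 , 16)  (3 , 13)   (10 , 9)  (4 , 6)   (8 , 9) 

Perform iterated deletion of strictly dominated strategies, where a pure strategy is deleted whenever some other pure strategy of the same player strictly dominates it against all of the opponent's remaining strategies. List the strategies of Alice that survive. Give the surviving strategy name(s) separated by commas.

Alice's strategy R4 is strictly dominated by R3 (C1: 16>5, C2: 7>3, C3: 18>10, C4: 7>4, C5: 13>8) and is removed.
For Bob, C2 strictly dominates C4 on the remaining rows (R1: 14>4, R2: 8>7, R3: 13>4); eliminate C4.
For Alice, R3 strictly dominates R2 on the remaining columns (C1: 16>3, C2: 7>1, C3: 18>14, C5: 13>10); eliminate R2.
For Bob, C2 strictly dominates C1 on the remaining rows (R1: 14>12, R3: 13>3); eliminate C1.
Column C3 is eliminated: C2 beats it against every remaining row (R1: 14>1, R3: 13>6).
For Bob, C2 strictly dominates C5 on the remaining rows (R1: 14>7, R3: 13>6); eliminate C5.
Among the remaining strategies, none is strictly dominated by another pure strategy of the same player, so the elimination stops.
Surviving strategies — Alice: {R1, R3}; Bob: {C2}.

R1, R3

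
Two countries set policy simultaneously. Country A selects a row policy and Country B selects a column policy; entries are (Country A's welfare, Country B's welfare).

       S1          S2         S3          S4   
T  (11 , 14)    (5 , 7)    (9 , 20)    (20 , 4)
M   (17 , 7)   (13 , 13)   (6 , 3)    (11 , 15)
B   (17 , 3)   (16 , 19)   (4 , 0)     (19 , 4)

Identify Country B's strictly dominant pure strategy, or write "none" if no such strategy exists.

none

S1 fails to dominate S2 at M (7<13).
S2 fails to dominate S1 at T (7<14).
S3 fails to dominate S1 at M (3<7).
S4 fails to dominate S1 at T (4<14).
No single strategy dominates all the others.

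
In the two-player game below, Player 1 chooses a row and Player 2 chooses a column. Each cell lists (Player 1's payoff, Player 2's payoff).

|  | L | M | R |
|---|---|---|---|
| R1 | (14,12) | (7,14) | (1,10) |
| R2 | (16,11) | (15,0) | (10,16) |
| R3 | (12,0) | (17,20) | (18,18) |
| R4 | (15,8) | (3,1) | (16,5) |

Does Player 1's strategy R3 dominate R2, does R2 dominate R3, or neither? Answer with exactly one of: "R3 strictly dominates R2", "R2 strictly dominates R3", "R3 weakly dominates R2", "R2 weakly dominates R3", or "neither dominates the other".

neither dominates the other

Compare R3 to R2 across each choice by Player 2: L: 12<16, M: 17>15, R: 18>10.
R3 does better at M, R but worse at L; neither strategy dominates the other.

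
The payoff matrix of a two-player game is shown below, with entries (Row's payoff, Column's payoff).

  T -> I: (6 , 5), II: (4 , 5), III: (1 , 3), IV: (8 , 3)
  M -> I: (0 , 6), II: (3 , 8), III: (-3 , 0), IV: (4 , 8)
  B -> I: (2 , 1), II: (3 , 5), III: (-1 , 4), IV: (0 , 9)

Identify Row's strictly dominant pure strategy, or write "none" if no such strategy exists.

T

T vs M: I: 6>0, II: 4>3, III: 1>-3, IV: 8>4.
T vs B: I: 6>2, II: 4>3, III: 1>-1, IV: 8>0.
T strictly beats every other strategy against every opponent action, so it is strictly dominant.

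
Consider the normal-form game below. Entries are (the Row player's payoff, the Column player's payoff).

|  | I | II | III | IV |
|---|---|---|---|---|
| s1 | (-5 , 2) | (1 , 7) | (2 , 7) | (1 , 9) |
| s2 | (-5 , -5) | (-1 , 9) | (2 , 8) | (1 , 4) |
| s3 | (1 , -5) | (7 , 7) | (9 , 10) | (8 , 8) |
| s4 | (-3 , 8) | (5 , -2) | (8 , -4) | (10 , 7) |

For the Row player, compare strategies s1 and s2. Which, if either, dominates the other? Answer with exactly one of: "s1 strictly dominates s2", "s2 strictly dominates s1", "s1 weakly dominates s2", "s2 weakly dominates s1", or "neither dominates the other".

s1's payoffs vs s2's, by the Column player's action — I: -5=-5, II: 1>-1, III: 2=2, IV: 1=1.
s1 is at least as good everywhere and strictly better somewhere (tied only at I, III, IV), so s1 weakly but not strictly dominates s2.

s1 weakly dominates s2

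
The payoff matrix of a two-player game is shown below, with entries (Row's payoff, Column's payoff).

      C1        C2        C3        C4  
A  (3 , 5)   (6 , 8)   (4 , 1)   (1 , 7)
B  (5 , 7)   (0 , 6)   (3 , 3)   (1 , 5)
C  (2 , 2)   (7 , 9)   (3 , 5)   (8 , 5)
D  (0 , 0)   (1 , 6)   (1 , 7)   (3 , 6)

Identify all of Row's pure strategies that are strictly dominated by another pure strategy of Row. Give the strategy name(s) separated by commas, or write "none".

Nothing dominates A: B at C2 (6>0); C at C1 (3>2); D at C1 (3>0).
B is not dominated — it holds its own against A at C1 (5>3); C at C1 (5>2); D at C1 (5>0).
C: no other strategy beats it everywhere (A at C2 (7>6); B at C2 (7>0); D at C1 (2>0)).
D is strictly dominated by C (C1: 2>0, C2: 7>1, C3: 3>1, C4: 8>3).

D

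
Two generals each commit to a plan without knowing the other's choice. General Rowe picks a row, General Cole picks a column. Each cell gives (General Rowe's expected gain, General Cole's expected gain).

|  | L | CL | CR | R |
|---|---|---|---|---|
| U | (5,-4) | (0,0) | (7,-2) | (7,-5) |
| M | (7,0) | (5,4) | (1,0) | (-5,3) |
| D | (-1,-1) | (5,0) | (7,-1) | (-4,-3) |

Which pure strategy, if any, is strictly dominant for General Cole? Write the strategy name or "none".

CL

CL vs L: U: 0>-4, M: 4>0, D: 0>-1.
CL vs CR: U: 0>-2, M: 4>0, D: 0>-1.
CL vs R: U: 0>-5, M: 4>3, D: 0>-3.
CL strictly beats every other strategy against every opponent action, so it is strictly dominant.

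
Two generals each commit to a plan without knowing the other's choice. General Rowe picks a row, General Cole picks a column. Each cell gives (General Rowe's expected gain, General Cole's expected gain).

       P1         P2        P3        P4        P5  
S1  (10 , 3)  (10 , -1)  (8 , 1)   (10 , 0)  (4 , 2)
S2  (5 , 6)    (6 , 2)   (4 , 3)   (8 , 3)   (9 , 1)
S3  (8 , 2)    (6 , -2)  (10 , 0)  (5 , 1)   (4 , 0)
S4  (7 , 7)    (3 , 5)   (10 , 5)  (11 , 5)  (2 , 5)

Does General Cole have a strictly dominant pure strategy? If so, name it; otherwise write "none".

P1

P1 vs P2: S1: 3>-1, S2: 6>2, S3: 2>-2, S4: 7>5.
P1 vs P3: S1: 3>1, S2: 6>3, S3: 2>0, S4: 7>5.
P1 vs P4: S1: 3>0, S2: 6>3, S3: 2>1, S4: 7>5.
P1 vs P5: S1: 3>2, S2: 6>1, S3: 2>0, S4: 7>5.
P1 strictly beats every other strategy against every opponent action, so it is strictly dominant.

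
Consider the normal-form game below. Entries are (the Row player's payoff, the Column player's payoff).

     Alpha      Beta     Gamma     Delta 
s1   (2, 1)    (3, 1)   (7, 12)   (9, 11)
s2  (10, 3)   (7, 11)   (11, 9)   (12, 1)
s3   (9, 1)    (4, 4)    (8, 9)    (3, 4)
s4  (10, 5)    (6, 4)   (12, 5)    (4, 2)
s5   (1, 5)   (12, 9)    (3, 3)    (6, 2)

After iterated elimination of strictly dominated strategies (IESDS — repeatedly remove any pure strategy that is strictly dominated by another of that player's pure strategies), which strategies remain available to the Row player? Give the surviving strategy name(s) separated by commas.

s2, s4, s5

The Row player's strategy s1 is strictly dominated by s2 (Alpha: 10>2, Beta: 7>3, Gamma: 11>7, Delta: 12>9) and is removed.
Row s3 is eliminated: s2 beats it against every remaining column (Alpha: 10>9, Beta: 7>4, Gamma: 11>8, Delta: 12>3).
For the Column player, Alpha strictly dominates Delta on the remaining rows (s2: 3>1, s4: 5>2, s5: 5>2); eliminate Delta.
Among the remaining strategies, none is strictly dominated by another pure strategy of the same player, so the elimination stops.
Surviving strategies — the Row player: {s2, s4, s5}; the Column player: {Alpha, Beta, Gamma}.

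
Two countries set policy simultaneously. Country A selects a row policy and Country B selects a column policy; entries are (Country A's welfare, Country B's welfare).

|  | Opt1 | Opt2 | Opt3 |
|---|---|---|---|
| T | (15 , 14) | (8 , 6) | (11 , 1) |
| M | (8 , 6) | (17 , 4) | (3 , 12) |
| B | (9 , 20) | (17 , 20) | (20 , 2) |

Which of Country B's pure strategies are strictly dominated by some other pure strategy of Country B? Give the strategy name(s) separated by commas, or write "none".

Nothing dominates Opt1: Opt2 at T (14>6); Opt3 at T (14>1).
Opt2: no other strategy beats it everywhere (Opt1 at B (20=20); Opt3 at T (6>1)).
Opt3 is not dominated — it holds its own against Opt1 at M (12>6); Opt2 at M (12>4).

none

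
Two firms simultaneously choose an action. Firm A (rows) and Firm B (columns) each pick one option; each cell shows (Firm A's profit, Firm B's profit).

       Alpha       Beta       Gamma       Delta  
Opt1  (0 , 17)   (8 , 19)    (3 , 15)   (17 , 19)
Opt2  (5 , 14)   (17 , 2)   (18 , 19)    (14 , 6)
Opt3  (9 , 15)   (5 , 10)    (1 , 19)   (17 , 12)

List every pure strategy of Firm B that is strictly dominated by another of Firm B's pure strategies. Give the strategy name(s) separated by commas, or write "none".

none

Nothing dominates Alpha: Beta at Opt2 (14>2); Gamma at Opt1 (17>15); Delta at Opt2 (14>6).
Beta is not dominated — it holds its own against Alpha at Opt1 (19>17); Gamma at Opt1 (19>15); Delta at Opt1 (19=19).
Nothing dominates Gamma: Alpha at Opt2 (19>14); Beta at Opt2 (19>2); Delta at Opt2 (19>6).
Delta is not dominated — it holds its own against Alpha at Opt1 (19>17); Beta at Opt1 (19=19); Gamma at Opt1 (19>15).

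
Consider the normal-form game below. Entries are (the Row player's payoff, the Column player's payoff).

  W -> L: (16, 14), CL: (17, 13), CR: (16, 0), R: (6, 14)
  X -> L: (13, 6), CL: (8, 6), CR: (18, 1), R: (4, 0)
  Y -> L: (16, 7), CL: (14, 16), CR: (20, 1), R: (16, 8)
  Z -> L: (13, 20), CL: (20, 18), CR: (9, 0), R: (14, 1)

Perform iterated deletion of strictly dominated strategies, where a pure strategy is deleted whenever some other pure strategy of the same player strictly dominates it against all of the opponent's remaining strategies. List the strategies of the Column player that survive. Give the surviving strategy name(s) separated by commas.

L, CL, R

For the Row player, Y strictly dominates X on the remaining columns (L: 16>13, CL: 14>8, CR: 20>18, R: 16>4); eliminate X.
Column CR is eliminated: L beats it against every remaining row (W: 14>0, Y: 7>1, Z: 20>0).
Among the remaining strategies, none is strictly dominated by another pure strategy of the same player, so the elimination stops.
Surviving strategies — the Row player: {W, Y, Z}; the Column player: {L, CL, R}.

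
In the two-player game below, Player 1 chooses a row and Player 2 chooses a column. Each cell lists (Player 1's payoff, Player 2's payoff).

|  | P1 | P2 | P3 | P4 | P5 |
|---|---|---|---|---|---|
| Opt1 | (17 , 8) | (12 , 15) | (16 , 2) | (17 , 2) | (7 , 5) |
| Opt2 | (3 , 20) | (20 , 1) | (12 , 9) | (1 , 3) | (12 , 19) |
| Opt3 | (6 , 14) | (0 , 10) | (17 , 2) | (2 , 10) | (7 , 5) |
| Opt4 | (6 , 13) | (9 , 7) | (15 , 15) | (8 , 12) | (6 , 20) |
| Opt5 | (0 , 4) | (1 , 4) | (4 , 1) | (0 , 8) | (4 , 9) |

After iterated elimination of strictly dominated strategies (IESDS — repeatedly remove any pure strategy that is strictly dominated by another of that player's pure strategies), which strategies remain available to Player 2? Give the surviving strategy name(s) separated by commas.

P1, P2

For Player 1, Opt1 strictly dominates Opt4 on the remaining columns (P1: 17>6, P2: 12>9, P3: 16>15, P4: 17>8, P5: 7>6); eliminate Opt4.
Row Opt5 is eliminated: Opt1 beats it against every remaining column (P1: 17>0, P2: 12>1, P3: 16>4, P4: 17>0, P5: 7>4).
For Player 2, P1 strictly dominates P3 on the remaining rows (Opt1: 8>2, Opt2: 20>9, Opt3: 14>2); eliminate P3.
For Player 2, P1 strictly dominates P4 on the remaining rows (Opt1: 8>2, Opt2: 20>3, Opt3: 14>10); eliminate P4.
Player 2's strategy P5 is strictly dominated by P1 (Opt1: 8>5, Opt2: 20>19, Opt3: 14>5) and is removed.
For Player 1, Opt1 strictly dominates Opt3 on the remaining columns (P1: 17>6, P2: 12>0); eliminate Opt3.
Among the remaining strategies, none is strictly dominated by another pure strategy of the same player, so the elimination stops.
Surviving strategies — Player 1: {Opt1, Opt2}; Player 2: {P1, P2}.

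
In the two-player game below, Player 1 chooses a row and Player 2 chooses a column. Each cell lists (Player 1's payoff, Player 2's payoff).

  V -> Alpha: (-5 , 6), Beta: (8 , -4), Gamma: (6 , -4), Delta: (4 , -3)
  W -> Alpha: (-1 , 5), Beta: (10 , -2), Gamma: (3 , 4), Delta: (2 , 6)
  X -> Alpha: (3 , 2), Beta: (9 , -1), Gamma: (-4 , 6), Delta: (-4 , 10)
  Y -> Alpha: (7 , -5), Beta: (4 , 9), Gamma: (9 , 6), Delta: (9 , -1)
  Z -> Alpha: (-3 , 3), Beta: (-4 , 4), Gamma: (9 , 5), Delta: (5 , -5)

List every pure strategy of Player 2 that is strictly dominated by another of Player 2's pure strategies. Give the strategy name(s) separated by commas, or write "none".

none

Nothing dominates Alpha: Beta at V (6>-4); Gamma at V (6>-4); Delta at V (6>-3).
Beta is not dominated — it holds its own against Alpha at Y (9>-5); Gamma at V (-4=-4); Delta at Y (9>-1).
Gamma: no other strategy beats it everywhere (Alpha at X (6>2); Beta at V (-4=-4); Delta at Y (6>-1)).
Nothing dominates Delta: Alpha at W (6>5); Beta at V (-3>-4); Gamma at V (-3>-4).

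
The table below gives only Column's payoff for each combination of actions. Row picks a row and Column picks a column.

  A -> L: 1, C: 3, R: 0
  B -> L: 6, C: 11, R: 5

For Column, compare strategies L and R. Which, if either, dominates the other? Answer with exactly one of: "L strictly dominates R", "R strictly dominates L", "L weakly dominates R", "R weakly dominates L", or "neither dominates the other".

L's payoffs vs R's, by Row's action — A: 1>0, B: 6>5.
Every comparison favours L, so L strictly dominates R.

L strictly dominates R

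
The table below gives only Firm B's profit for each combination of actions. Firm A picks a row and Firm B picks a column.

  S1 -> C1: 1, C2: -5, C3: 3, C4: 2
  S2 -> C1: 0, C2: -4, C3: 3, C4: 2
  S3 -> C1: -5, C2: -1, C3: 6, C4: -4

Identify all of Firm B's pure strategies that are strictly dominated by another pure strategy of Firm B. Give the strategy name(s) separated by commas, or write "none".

C1 is strictly dominated by C3 (S1: 3>1, S2: 3>0, S3: 6>-5).
C2: dominated, since C3 does at least as well everywhere (S1: 3>-5, S2: 3>-4, S3: 6>-1).
C3 is not dominated — it holds its own against C1 at S1 (3>1); C2 at S1 (3>-5); C4 at S1 (3>2).
C4 is strictly dominated by C3 (S1: 3>2, S2: 3>2, S3: 6>-4).

C1, C2, C4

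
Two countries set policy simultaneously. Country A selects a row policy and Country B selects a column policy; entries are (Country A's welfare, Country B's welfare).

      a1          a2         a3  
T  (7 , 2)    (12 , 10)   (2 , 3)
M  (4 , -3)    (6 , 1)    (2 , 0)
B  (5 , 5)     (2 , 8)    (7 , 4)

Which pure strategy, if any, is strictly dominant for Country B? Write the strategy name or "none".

a2 vs a1: T: 10>2, M: 1>-3, B: 8>5.
a2 vs a3: T: 10>3, M: 1>0, B: 8>4.
a2 strictly beats every other strategy against every opponent action, so it is strictly dominant.

a2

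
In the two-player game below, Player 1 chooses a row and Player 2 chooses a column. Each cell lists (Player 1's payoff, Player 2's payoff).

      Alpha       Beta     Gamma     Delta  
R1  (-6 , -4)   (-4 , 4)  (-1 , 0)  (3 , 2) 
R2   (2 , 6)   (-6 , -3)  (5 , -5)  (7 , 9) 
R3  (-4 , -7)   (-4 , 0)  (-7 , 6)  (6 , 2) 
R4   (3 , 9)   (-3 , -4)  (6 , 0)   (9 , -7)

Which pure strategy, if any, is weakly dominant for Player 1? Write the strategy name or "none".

R4 vs R1: Alpha: 3>-6, Beta: -3>-4, Gamma: 6>-1, Delta: 9>3.
R4 vs R2: Alpha: 3>2, Beta: -3>-6, Gamma: 6>5, Delta: 9>7.
R4 vs R3: Alpha: 3>-4, Beta: -3>-4, Gamma: 6>-7, Delta: 9>6.
R4 is at least as good as every other strategy against every opponent action, so it is weakly dominant.

R4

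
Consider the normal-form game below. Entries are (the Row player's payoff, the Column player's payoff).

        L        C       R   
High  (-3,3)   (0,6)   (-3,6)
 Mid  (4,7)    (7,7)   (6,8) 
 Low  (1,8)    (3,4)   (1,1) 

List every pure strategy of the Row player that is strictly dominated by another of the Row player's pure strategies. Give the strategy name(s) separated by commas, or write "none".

High, Low

High is strictly dominated by Mid (L: 4>-3, C: 7>0, R: 6>-3).
Nothing dominates Mid: High at L (4>-3); Low at L (4>1).
Low: dominated, since Mid does at least as well everywhere (L: 4>1, C: 7>3, R: 6>1).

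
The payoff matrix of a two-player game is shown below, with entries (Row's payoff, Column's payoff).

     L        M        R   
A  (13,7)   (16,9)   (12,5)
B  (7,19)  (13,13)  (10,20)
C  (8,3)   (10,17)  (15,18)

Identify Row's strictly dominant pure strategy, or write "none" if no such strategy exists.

none

A fails to dominate C at R (12<15).
B fails to dominate A at L (7<13).
C fails to dominate A at L (8<13).
No single strategy dominates all the others.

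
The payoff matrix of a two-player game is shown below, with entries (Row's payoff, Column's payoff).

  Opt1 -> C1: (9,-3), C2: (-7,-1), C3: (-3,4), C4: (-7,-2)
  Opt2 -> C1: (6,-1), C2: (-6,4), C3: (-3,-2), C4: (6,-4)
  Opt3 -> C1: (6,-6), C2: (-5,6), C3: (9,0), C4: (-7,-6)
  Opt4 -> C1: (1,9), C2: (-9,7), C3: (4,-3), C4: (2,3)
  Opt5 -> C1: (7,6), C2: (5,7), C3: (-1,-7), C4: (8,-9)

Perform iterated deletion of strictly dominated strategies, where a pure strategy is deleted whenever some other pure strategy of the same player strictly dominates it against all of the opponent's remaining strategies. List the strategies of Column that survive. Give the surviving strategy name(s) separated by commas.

For Row, Opt5 strictly dominates Opt2 on the remaining columns (C1: 7>6, C2: 5>-6, C3: -1>-3, C4: 8>6); eliminate Opt2.
Column C4 is eliminated: C2 beats it against every remaining row (Opt1: -1>-2, Opt3: 6>-6, Opt4: 7>3, Opt5: 7>-9).
For Row, Opt3 strictly dominates Opt4 on the remaining columns (C1: 6>1, C2: -5>-9, C3: 9>4); eliminate Opt4.
For Column, C2 strictly dominates C1 on the remaining rows (Opt1: -1>-3, Opt3: 6>-6, Opt5: 7>6); eliminate C1.
Row's strategy Opt1 is strictly dominated by Opt3 (C2: -5>-7, C3: 9>-3) and is removed.
Column C3 is eliminated: C2 beats it against every remaining row (Opt3: 6>0, Opt5: 7>-7).
For Row, Opt5 strictly dominates Opt3 on the remaining columns (C2: 5>-5); eliminate Opt3.
Among the remaining strategies, none is strictly dominated by another pure strategy of the same player, so the elimination stops.
Surviving strategies — Row: {Opt5}; Column: {C2}.

C2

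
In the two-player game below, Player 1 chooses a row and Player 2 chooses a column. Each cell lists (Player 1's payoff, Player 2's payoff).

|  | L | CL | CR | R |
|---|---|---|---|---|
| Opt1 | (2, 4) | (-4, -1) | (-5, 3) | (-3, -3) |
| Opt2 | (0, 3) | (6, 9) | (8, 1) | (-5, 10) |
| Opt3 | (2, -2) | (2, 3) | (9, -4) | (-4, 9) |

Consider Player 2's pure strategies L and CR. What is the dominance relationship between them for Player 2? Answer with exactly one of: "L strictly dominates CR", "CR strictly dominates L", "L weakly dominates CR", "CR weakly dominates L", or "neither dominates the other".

L strictly dominates CR

Compare L to CR across each choice by Player 1: Opt1: 4>3, Opt2: 3>1, Opt3: -2>-4.
L gives a strictly higher payoff against each choice by Player 1, so L strictly dominates CR.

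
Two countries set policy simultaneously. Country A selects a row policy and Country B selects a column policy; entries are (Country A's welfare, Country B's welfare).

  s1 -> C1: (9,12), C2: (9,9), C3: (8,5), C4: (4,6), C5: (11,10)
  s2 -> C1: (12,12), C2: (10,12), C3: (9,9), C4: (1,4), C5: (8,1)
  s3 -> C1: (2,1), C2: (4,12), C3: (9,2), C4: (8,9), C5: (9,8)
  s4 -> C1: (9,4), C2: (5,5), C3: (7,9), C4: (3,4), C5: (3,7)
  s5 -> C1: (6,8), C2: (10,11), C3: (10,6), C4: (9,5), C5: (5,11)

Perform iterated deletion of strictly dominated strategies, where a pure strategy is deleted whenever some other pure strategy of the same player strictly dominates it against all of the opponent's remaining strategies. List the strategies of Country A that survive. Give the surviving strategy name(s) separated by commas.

For Country B, C2 strictly dominates C4 on the remaining rows (s1: 9>6, s2: 12>4, s3: 12>9, s4: 5>4, s5: 11>5); eliminate C4.
Country A's strategy s4 is strictly dominated by s2 (C1: 12>9, C2: 10>5, C3: 9>7, C5: 8>3) and is removed.
For Country B, C2 strictly dominates C3 on the remaining rows (s1: 9>5, s2: 12>9, s3: 12>2, s5: 11>6); eliminate C3.
Country A's strategy s3 is strictly dominated by s1 (C1: 9>2, C2: 9>4, C5: 11>9) and is removed.
Among the remaining strategies, none is strictly dominated by another pure strategy of the same player, so the elimination stops.
Surviving strategies — Country A: {s1, s2, s5}; Country B: {C1, C2, C5}.

s1, s2, s5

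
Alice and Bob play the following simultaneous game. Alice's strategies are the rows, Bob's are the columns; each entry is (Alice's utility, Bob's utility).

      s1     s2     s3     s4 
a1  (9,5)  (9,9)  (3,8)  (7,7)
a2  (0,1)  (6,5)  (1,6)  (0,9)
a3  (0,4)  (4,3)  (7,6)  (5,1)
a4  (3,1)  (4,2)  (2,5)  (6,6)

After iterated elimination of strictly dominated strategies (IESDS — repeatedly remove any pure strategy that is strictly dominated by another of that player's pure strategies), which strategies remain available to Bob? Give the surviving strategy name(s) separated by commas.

Row a2 is eliminated: a1 beats it against every remaining column (s1: 9>0, s2: 9>6, s3: 3>1, s4: 7>0).
Alice's strategy a4 is strictly dominated by a1 (s1: 9>3, s2: 9>4, s3: 3>2, s4: 7>6) and is removed.
Bob's strategy s1 is strictly dominated by s3 (a1: 8>5, a3: 6>4) and is removed.
Bob's strategy s4 is strictly dominated by s2 (a1: 9>7, a3: 3>1) and is removed.
Among the remaining strategies, none is strictly dominated by another pure strategy of the same player, so the elimination stops.
Surviving strategies — Alice: {a1, a3}; Bob: {s2, s3}.

s2, s3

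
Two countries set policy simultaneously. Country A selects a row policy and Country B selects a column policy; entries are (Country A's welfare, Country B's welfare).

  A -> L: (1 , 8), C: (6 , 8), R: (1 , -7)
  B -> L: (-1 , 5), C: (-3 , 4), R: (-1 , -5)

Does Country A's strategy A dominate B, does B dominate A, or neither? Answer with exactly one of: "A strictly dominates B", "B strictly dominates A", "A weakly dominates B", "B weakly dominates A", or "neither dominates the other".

A's payoffs vs B's, by Country B's action — L: 1>-1, C: 6>-3, R: 1>-1.
A gives a strictly higher payoff against each opponent action, so A strictly dominates B.

A strictly dominates B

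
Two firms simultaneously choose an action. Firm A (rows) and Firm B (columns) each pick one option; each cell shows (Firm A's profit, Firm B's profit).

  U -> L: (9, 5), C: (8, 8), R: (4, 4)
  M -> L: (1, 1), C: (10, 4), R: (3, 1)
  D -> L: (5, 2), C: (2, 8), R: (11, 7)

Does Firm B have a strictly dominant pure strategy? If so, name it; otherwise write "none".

C vs L: U: 8>5, M: 4>1, D: 8>2.
C vs R: U: 8>4, M: 4>1, D: 8>7.
C strictly beats every other strategy against every opponent action, so it is strictly dominant.

C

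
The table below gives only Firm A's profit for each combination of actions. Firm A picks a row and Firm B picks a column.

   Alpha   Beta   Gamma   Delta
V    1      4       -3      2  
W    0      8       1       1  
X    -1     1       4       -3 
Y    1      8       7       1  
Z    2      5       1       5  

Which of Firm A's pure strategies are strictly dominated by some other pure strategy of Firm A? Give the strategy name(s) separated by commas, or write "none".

V, X

V: dominated, since Z does at least as well everywhere (Alpha: 2>1, Beta: 5>4, Gamma: 1>-3, Delta: 5>2).
W: no other strategy beats it everywhere (V at Beta (8>4); X at Alpha (0>-1); Y at Beta (8=8); Z at Beta (8>5)).
X is strictly dominated by Y (Alpha: 1>-1, Beta: 8>1, Gamma: 7>4, Delta: 1>-3).
Nothing dominates Y: V at Alpha (1=1); W at Alpha (1>0); X at Alpha (1>-1); Z at Beta (8>5).
Z is not dominated — it holds its own against V at Alpha (2>1); W at Alpha (2>0); X at Alpha (2>-1); Y at Alpha (2>1).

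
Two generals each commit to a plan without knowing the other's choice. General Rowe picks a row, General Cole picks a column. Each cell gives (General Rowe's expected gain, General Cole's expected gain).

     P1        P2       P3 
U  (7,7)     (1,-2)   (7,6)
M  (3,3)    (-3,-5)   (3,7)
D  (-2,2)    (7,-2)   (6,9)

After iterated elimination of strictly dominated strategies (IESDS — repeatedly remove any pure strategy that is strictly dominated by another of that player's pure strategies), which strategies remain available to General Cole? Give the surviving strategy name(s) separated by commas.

Row M is eliminated: U beats it against every remaining column (P1: 7>3, P2: 1>-3, P3: 7>3).
For General Cole, P1 strictly dominates P2 on the remaining rows (U: 7>-2, D: 2>-2); eliminate P2.
For General Rowe, U strictly dominates D on the remaining columns (P1: 7>-2, P3: 7>6); eliminate D.
General Cole's strategy P3 is strictly dominated by P1 (U: 7>6) and is removed.
Among the remaining strategies, none is strictly dominated by another pure strategy of the same player, so the elimination stops.
Surviving strategies — General Rowe: {U}; General Cole: {P1}.

P1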